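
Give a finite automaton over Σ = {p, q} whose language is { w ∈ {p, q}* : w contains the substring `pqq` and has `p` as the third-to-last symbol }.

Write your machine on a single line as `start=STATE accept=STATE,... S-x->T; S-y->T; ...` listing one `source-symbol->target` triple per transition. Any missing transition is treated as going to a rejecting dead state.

start=S0; accept=S10,S19,S20,S21; S0-p->S1; S0-q->S2; S1-p->S3; S1-q->S4; S2-p->S5; S2-q->S6; S3-p->S7; S3-q->S8; S4-p->S9; S4-q->S10; S5-p->S11; S5-q->S12; S6-p->S13; S6-q->S14; S7-p->S7; S7-q->S8; S8-p->S9; S8-q->S10; S9-p->S11; S9-q->S12; S10-p->S15; S10-q->S16; S11-p->S7; S11-q->S8; S12-p->S9; S12-q->S10; S13-p->S11; S13-q->S12; S14-p->S13; S14-q->S14; S15-p->S17; S15-q->S18; S16-p->S15; S16-q->S16; S17-p->S19; S17-q->S20; S18-p->S21; S18-q->S10; S19-p->S19; S19-q->S20; S20-p->S21; S20-q->S10; S21-p->S17; S21-q->S18

Handle the two conditions separately and then intersect. The first has 4 states tracking whether and how much of `pqq` has been seen; the second has 15 states tracking the last 3 symbols read. A product state is a pair (one from each), accepting exactly when both do.
22 states suffice.
          p    q  
>  S0     S1   S2 
   S1     S3   S4 
   S2     S5   S6 
   S3     S7   S8 
   S4     S9  S10 
   S5    S11  S12 
   S6    S13  S14 
   S7     S7   S8 
   S8     S9  S10 
   S9    S11  S12 
 * S10   S15  S16 
   S11    S7   S8 
   S12    S9  S10 
   S13   S11  S12 
   S14   S13  S14 
   S15   S17  S18 
   S16   S15  S16 
   S17   S19  S20 
   S18   S21  S10 
 * S19   S19  S20 
 * S20   S21  S10 
 * S21   S17  S18 
(> = start, * = accepting)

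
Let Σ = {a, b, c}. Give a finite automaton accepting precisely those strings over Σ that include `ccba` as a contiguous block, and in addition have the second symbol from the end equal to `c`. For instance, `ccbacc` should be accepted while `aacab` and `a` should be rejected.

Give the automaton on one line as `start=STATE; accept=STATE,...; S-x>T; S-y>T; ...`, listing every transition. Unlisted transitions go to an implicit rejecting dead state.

Handle the two conditions separately and then intersect. The first has 5 states tracking whether and how much of `ccba` has been seen; the second has 13 states tracking the last 2 symbols read. A product state is a pair (one from each), accepting exactly when both do.
With 23 states:
          a    b    c  
>  s0     s1   s2   s3 
   s1     s4   s5   s6 
   s2     s7   s8   s9 
   s3    s10  s11  s12 
   s4     s4   s5   s6 
   s5     s7   s8   s9 
   s6    s10  s11  s12 
   s7     s4   s5   s6 
   s8     s7   s8   s9 
   s9    s10  s11  s12 
   s10    s4   s5   s6 
   s11    s7   s8   s9 
   s12   s10  s13  s12 
   s13   s14   s8   s9 
   s14   s15  s16  s17 
   s15   s15  s16  s17 
   s16   s14  s18  s19 
   s17   s20  s21  s22 
   s18   s14  s18  s19 
   s19   s20  s21  s22 
 * s20   s15  s16  s17 
 * s21   s14  s18  s19 
 * s22   s20  s21  s22 
(> = start, * = accepting)

start=s0; accept=s20,s21,s22; s0-a>s1; s0-b>s2; s0-c>s3; s1-a>s4; s1-b>s5; s1-c>s6; s2-a>s7; s2-b>s8; s2-c>s9; s3-a>s10; s3-b>s11; s3-c>s12; s4-a>s4; s4-b>s5; s4-c>s6; s5-a>s7; s5-b>s8; s5-c>s9; s6-a>s10; s6-b>s11; s6-c>s12; s7-a>s4; s7-b>s5; s7-c>s6; s8-a>s7; s8-b>s8; s8-c>s9; s9-a>s10; s9-b>s11; s9-c>s12; s10-a>s4; s10-b>s5; s10-c>s6; s11-a>s7; s11-b>s8; s11-c>s9; s12-a>s10; s12-b>s13; s12-c>s12; s13-a>s14; s13-b>s8; s13-c>s9; s14-a>s15; s14-b>s16; s14-c>s17; s15-a>s15; s15-b>s16; s15-c>s17; s16-a>s14; s16-b>s18; s16-c>s19; s17-a>s20; s17-b>s21; s17-c>s22; s18-a>s14; s18-b>s18; s18-c>s19; s19-a>s20; s19-b>s21; s19-c>s22; s20-a>s15; s20-b>s16; s20-c>s17; s21-a>s14; s21-b>s18; s21-c>s19; s22-a>s20; s22-b>s21; s22-c>s22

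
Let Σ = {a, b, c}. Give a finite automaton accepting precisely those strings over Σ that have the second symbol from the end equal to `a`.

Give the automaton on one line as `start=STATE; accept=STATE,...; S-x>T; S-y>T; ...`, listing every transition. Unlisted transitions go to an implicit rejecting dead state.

A DFA must remember the last 2 symbols (since which symbol is second-to-last isn't known until the input ends). Use one state per possible window of the last ≤2 symbols; accept from those whose window starts with `a`.
A 13-state machine:
          a    b    c  
>  s0     s1   s2   s3 
   s1     s4   s5   s6 
   s2     s7   s8   s9 
   s3    s10  s11  s12 
 * s4     s4   s5   s6 
 * s5     s7   s8   s9 
 * s6    s10  s11  s12 
   s7     s4   s5   s6 
   s8     s7   s8   s9 
   s9    s10  s11  s12 
   s10    s4   s5   s6 
   s11    s7   s8   s9 
   s12   s10  s11  s12 
(> = start, * = accepting)

start=s0; accept=s4,s5,s6; s0-a>s1; s0-b>s2; s0-c>s3; s1-a>s4; s1-b>s5; s1-c>s6; s2-a>s7; s2-b>s8; s2-c>s9; s3-a>s10; s3-b>s11; s3-c>s12; s4-a>s4; s4-b>s5; s4-c>s6; s5-a>s7; s5-b>s8; s5-c>s9; s6-a>s10; s6-b>s11; s6-c>s12; s7-a>s4; s7-b>s5; s7-c>s6; s8-a>s7; s8-b>s8; s8-c>s9; s9-a>s10; s9-b>s11; s9-c>s12; s10-a>s4; s10-b>s5; s10-c>s6; s11-a>s7; s11-b>s8; s11-c>s9; s12-a>s10; s12-b>s11; s12-c>s12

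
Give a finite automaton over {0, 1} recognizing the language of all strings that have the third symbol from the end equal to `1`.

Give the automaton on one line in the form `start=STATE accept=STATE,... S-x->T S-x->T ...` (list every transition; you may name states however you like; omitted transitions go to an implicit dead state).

A DFA must remember the last 3 symbols (since which symbol is third-to-last isn't known until the input ends). Use one state per possible window of the last ≤3 symbols; accept from those whose window starts with `1`.
With 15 states:
       0  1 
>  A   B  C 
   B   D  E 
   C   F  G 
   D   H  I 
   E   J  K 
   F   L  M 
   G   N  O 
   H   H  I 
   I   J  K 
   J   L  M 
   K   N  O 
 * L   H  I 
 * M   J  K 
 * N   L  M 
 * O   N  O 
(> = start, * = accepting)

start=A accept=L,M,N,O A-0->B A-1->C B-0->D B-1->E C-0->F C-1->G D-0->H D-1->I E-0->J E-1->K F-0->L F-1->M G-0->N G-1->O H-0->H H-1->I I-0->J I-1->K J-0->L J-1->M K-0->N K-1->O L-0->H L-1->I M-0->J M-1->K N-0->L N-1->M O-0->N O-1->O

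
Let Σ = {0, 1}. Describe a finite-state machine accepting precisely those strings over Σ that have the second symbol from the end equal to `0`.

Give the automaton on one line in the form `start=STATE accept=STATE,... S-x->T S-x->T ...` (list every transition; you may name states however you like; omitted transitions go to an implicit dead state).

start=s0 accept=s3,s4 s0-0->s1 s0-1->s2 s1-0->s3 s1-1->s4 s2-0->s5 s2-1->s6 s3-0->s3 s3-1->s4 s4-0->s5 s4-1->s6 s5-0->s3 s5-1->s4 s6-0->s5 s6-1->s6

Because acceptance depends on a position counted from the end, the machine has to buffer the most recent 2 symbols. Make each state the string of the last up-to-2 symbols read; on input `x` shift the window left and append `x`. Accept when the buffered window has length 2 and begins with `0`.
A 7-state machine:
        0   1  
>  s0   s1  s2 
   s1   s3  s4 
   s2   s5  s6 
 * s3   s3  s4 
 * s4   s5  s6 
   s5   s3  s4 
   s6   s5  s6 
(> = start, * = accepting)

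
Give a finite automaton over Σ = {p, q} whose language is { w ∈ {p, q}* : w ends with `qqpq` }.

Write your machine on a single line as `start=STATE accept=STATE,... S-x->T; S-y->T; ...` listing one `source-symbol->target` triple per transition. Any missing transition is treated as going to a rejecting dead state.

start=S0; accept=S4; S0-p->S0; S0-q->S1; S1-p->S0; S1-q->S2; S2-p->S3; S2-q->S2; S3-p->S0; S3-q->S4; S4-p->S0; S4-q->S2

Let each state record the length of the longest suffix of the input read so far that is also a prefix of `qqpq`. S1 means the last symbol is `q`; S2 means the last 2 symbols are `qq`; S3 means the last 3 symbols are `qqp`; S4 means the last 4 symbols are `qqpq`. Accept only at S4, where the string currently ends in `qqpq`.
        p   q  
>  S0   S0  S1 
   S1   S0  S2 
   S2   S3  S2 
   S3   S0  S4 
 * S4   S0  S2 
(> = start, * = accepting)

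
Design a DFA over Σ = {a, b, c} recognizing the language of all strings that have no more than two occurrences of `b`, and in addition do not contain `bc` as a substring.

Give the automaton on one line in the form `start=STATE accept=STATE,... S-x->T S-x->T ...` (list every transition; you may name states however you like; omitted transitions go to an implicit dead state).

Handle the two conditions separately and then intersect. The first has 4 states tracking the count of `b`s, saturating at 3; the second has 3 states tracking partial matches of the forbidden pattern `bc`. A product state is a pair (one from each), accepting exactly when both do. Minimizing collapses redundant product states.
        a   b   c  
>* s0   s0  s1  s0 
 * s1   s2  s3  s4 
 * s2   s2  s3  s2 
 * s3   s5  s4  s4 
   s4   s4  s4  s4 
 * s5   s5  s4  s5 
(> = start, * = accepting)

start=s0 accept=s0,s1,s2,s3,s5 s0-a->s0 s0-b->s1 s0-c->s0 s1-a->s2 s1-b->s3 s1-c->s4 s2-a->s2 s2-b->s3 s2-c->s2 s3-a->s5 s3-b->s4 s3-c->s4 s4-a->s4 s4-b->s4 s4-c->s4 s5-a->s5 s5-b->s4 s5-c->s5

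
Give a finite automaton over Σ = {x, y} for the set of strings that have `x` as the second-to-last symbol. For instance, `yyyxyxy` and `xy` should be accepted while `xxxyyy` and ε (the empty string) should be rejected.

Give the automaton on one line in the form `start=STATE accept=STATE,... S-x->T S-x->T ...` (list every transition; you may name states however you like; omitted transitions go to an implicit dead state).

Because acceptance depends on a position counted from the end, the machine has to buffer the most recent 2 symbols. Make each state the string of the last up-to-2 symbols read; on input `x` shift the window left and append `x`. Accept when the buffered window has length 2 and begins with `x`.
        x   y  
>  s0   s1  s2 
   s1   s3  s4 
   s2   s5  s6 
 * s3   s3  s4 
 * s4   s5  s6 
   s5   s3  s4 
   s6   s5  s6 
(> = start, * = accepting)

start=s0 accept=s3,s4 s0-x->s1 s0-y->s2 s1-x->s3 s1-y->s4 s2-x->s5 s2-y->s6 s3-x->s3 s3-y->s4 s4-x->s5 s4-y->s6 s5-x->s3 s5-y->s4 s6-x->s5 s6-y->s6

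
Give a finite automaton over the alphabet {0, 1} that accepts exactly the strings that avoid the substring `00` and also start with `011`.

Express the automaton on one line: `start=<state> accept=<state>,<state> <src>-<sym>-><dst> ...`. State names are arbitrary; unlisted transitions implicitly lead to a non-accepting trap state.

start=A accept=G,H A-0->B A-1->C B-0->D B-1->E C-0->F C-1->C D-0->D D-1->D E-0->F E-1->G F-0->D F-1->C G-0->H G-1->G H-0->I H-1->G I-0->I I-1->I

Build one automaton per condition and run them in lockstep. One (3 states) tracks partial matches of the forbidden pattern `00`; the other (5 states) tracks whether the input so far still matches the prefix `011`. Each combined state is a pair, one component from each; accept when both components accept.
With 9 states:
       0  1 
>  A   B  C 
   B   D  E 
   C   F  C 
   D   D  D 
   E   F  G 
   F   D  C 
 * G   H  G 
 * H   I  G 
   I   I  I 
(> = start, * = accepting)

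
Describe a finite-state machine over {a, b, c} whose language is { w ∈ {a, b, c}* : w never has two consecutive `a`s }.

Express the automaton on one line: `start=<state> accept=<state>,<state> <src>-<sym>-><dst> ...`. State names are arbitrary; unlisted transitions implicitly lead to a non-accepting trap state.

Track partial matches of the forbidden pattern `aa`. State q2 is a dead state reached once `aa` has occurred; every other state accepts. q0 means no part of `aa` is currently matched.
A 3-state machine:
        a   b   c  
>* q0   q1  q0  q0 
 * q1   q2  q0  q0 
   q2   q2  q2  q2 
(> = start, * = accepting)

start=q0 accept=q0,q1 q0-a->q1 q0-b->q0 q0-c->q0 q1-a->q2 q1-b->q0 q1-c->q0 q2-a->q2 q2-b->q2 q2-c->q2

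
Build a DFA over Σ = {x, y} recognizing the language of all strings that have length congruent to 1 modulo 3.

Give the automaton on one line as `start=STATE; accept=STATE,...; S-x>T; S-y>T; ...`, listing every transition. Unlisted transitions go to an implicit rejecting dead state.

start=q0; accept=q1; q0-x>q1; q0-y>q1; q1-x>q2; q1-y>q2; q2-x>q0; q2-y>q0

Count input length modulo 3: every symbol advances one step around the cycle q0 → q1 → q2 → q0. Accept at q1.
3 states suffice.
        x   y  
>  q0   q1  q1 
 * q1   q2  q2 
   q2   q0  q0 
(> = start, * = accepting)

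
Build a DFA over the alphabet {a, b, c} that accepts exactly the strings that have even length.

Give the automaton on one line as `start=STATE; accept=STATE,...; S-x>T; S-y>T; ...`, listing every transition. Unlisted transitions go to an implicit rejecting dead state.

Only the length mod 2 matters, so use a 2-cycle: from any state, every input symbol moves to the next state, wrapping S1 back to S0. Mark S0 accepting.
A 2-state machine:
        a   b   c  
>* S0   S1  S1  S1 
   S1   S0  S0  S0 
(> = start, * = accepting)

start=S0; accept=S0; S0-a>S1; S0-b>S1; S0-c>S1; S1-a>S0; S1-b>S0; S1-c>S0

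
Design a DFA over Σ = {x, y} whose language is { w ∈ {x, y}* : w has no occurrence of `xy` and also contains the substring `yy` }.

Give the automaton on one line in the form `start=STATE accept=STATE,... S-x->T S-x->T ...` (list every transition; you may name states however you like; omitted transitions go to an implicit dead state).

Handle the two conditions separately and then intersect. One (3 states) tracks partial matches of the forbidden pattern `xy`; the other (3 states) tracks whether and how much of `yy` has been seen. Each combined state is a pair, one component from each; accept when both components accept. Minimizing collapses redundant product states.
5 states suffice.
       x  y 
>  A   B  C 
   B   B  B 
   C   B  D 
 * D   E  D 
 * E   E  B 
(> = start, * = accepting)

start=A accept=D,E A-x->B A-y->C B-x->B B-y->B C-x->B C-y->D D-x->E D-y->D E-x->E E-y->B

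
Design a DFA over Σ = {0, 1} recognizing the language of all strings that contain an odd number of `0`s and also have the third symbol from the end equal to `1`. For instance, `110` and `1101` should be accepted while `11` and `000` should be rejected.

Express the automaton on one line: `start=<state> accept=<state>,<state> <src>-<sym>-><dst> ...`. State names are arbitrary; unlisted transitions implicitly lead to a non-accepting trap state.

start=q0 accept=q8,q9,q10,q11 q0-0->q1 q0-1->q2 q1-0->q0 q1-1->q3 q2-0->q4 q2-1->q5 q3-0->q6 q3-1->q7 q4-0->q0 q4-1->q8 q5-0->q9 q5-1->q5 q6-0->q10 q6-1->q2 q7-0->q6 q7-1->q11 q8-0->q6 q8-1->q7 q9-0->q0 q9-1->q8 q10-0->q0 q10-1->q3 q11-0->q6 q11-1->q11

Run two small machines in parallel and take their product. The first has 2 states tracking the count of `0`s modulo 2; the second has 15 states tracking the last 3 symbols read. A product state is a pair (one from each), accepting exactly when both do. Equivalent product states are then merged.
A 12-state machine:
          0    1  
>  q0     q1   q2 
   q1     q0   q3 
   q2     q4   q5 
   q3     q6   q7 
   q4     q0   q8 
   q5     q9   q5 
   q6    q10   q2 
   q7     q6  q11 
 * q8     q6   q7 
 * q9     q0   q8 
 * q10    q0   q3 
 * q11    q6  q11 
(> = start, * = accepting)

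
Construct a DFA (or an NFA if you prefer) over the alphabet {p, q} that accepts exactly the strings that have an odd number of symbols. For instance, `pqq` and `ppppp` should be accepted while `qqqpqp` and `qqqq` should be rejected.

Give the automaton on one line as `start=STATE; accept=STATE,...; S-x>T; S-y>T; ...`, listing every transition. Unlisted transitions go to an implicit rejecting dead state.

start=s0; accept=s1; s0-p>s1; s0-q>s1; s1-p>s0; s1-q>s0

Count input length modulo 2: every symbol advances one step around the cycle s0 → s1 → s0. Accept at s1.
        p   q  
>  s0   s1  s1 
 * s1   s0  s0 
(> = start, * = accepting)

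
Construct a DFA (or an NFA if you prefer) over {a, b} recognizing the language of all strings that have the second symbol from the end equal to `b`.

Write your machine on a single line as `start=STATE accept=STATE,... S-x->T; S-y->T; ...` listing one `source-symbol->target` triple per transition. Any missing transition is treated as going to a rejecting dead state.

start=q0; accept=q5,q6; q0-a->q1; q0-b->q2; q1-a->q3; q1-b->q4; q2-a->q5; q2-b->q6; q3-a->q3; q3-b->q4; q4-a->q5; q4-b->q6; q5-a->q3; q5-b->q4; q6-a->q5; q6-b->q6

A DFA must remember the last 2 symbols (since which symbol is second-to-last isn't known until the input ends). Use one state per possible window of the last ≤2 symbols; accept from those whose window starts with `b`.
        a   b  
>  q0   q1  q2 
   q1   q3  q4 
   q2   q5  q6 
   q3   q3  q4 
   q4   q5  q6 
 * q5   q3  q4 
 * q6   q5  q6 
(> = start, * = accepting)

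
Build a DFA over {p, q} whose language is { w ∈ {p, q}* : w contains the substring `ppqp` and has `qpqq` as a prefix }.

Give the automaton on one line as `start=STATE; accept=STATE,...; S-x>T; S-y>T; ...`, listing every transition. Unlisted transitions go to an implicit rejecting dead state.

Build one automaton per condition and run them in lockstep. One (5 states) tracks whether and how much of `ppqp` has been seen; the other (6 states) tracks whether the input so far still matches the prefix `qpqq`. Each combined state is a pair, one component from each; accept when both components accept.
With 14 states:
          p    q  
>  s0     s1   s2 
   s1     s3   s4 
   s2     s5   s4 
   s3     s3   s6 
   s4     s1   s4 
   s5     s3   s7 
   s6     s8   s4 
   s7     s1   s9 
   s8     s8   s8 
   s9    s10   s9 
   s10   s11   s9 
   s11   s11  s12 
   s12   s13   s9 
 * s13   s13  s13 
(> = start, * = accepting)

start=s0; accept=s13; s0-p>s1; s0-q>s2; s1-p>s3; s1-q>s4; s2-p>s5; s2-q>s4; s3-p>s3; s3-q>s6; s4-p>s1; s4-q>s4; s5-p>s3; s5-q>s7; s6-p>s8; s6-q>s4; s7-p>s1; s7-q>s9; s8-p>s8; s8-q>s8; s9-p>s10; s9-q>s9; s10-p>s11; s10-q>s9; s11-p>s11; s11-q>s12; s12-p>s13; s12-q>s9; s13-p>s13; s13-q>s13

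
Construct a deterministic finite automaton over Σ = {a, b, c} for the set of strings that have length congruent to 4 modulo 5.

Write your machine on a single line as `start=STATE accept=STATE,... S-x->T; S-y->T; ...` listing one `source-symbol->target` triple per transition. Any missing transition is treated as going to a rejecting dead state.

Count input length modulo 5: every symbol advances one step around the cycle q0 → q1 → q2 → q3 → q4 → q0. Accept at q4.
A 5-state machine:
        a   b   c  
>  q0   q1  q1  q1 
   q1   q2  q2  q2 
   q2   q3  q3  q3 
   q3   q4  q4  q4 
 * q4   q0  q0  q0 
(> = start, * = accepting)

start=q0; accept=q4; q0-a->q1; q0-b->q1; q0-c->q1; q1-a->q2; q1-b->q2; q1-c->q2; q2-a->q3; q2-b->q3; q2-c->q3; q3-a->q4; q3-b->q4; q3-c->q4; q4-a->q0; q4-b->q0; q4-c->q0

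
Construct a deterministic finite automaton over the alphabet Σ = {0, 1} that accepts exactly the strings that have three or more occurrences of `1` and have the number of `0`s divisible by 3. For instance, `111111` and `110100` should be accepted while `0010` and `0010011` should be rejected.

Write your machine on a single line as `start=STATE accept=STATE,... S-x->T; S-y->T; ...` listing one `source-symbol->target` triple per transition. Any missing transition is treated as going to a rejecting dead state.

Handle the two conditions separately and then intersect. The first has 5 states tracking the count of `1`s, saturating at 4; the second has 3 states tracking the count of `0`s modulo 3. A product state is a pair (one from each), accepting exactly when both do. Equivalent product states are then merged.
12 states suffice.
          0    1  
>  q0     q1   q2 
   q1     q3   q4 
   q2     q4   q5 
   q3     q0   q6 
   q4     q6   q7 
   q5     q7   q8 
   q6     q2   q9 
   q7     q9  q10 
 * q8    q10   q8 
   q9     q5  q11 
   q10   q11  q10 
   q11    q8  q11 
(> = start, * = accepting)

start=q0; accept=q8; q0-0->q1; q0-1->q2; q1-0->q3; q1-1->q4; q2-0->q4; q2-1->q5; q3-0->q0; q3-1->q6; q4-0->q6; q4-1->q7; q5-0->q7; q5-1->q8; q6-0->q2; q6-1->q9; q7-0->q9; q7-1->q10; q8-0->q10; q8-1->q8; q9-0->q5; q9-1->q11; q10-0->q11; q10-1->q10; q11-0->q8; q11-1->q11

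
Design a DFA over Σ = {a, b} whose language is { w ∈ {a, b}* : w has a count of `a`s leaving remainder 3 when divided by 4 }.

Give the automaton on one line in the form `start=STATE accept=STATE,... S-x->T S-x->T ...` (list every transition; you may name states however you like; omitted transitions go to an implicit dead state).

start=s0 accept=s3 s0-a->s1 s0-b->s0 s1-a->s2 s1-b->s1 s2-a->s3 s2-b->s2 s3-a->s0 s3-b->s3

Keep the running count of `a`s modulo 4: each `a` advances along the cycle s0 → s1 → s2 → s3 → s0 while other symbols loop. Accept at s3.
        a   b  
>  s0   s1  s0 
   s1   s2  s1 
   s2   s3  s2 
 * s3   s0  s3 
(> = start, * = accepting)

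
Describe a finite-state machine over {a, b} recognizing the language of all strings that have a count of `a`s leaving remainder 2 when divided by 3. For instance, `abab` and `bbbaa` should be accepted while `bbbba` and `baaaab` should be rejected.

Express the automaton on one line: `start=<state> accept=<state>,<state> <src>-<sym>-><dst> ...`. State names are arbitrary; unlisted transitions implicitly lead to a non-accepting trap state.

start=q0 accept=q2 q0-a->q1 q0-b->q0 q1-a->q2 q1-b->q1 q2-a->q0 q2-b->q2

Keep the running count of `a`s modulo 3: each `a` advances along the cycle q0 → q1 → q2 → q0 while other symbols loop. Accept at q2.
With 3 states:
        a   b  
>  q0   q1  q0 
   q1   q2  q1 
 * q2   q0  q2 
(> = start, * = accepting)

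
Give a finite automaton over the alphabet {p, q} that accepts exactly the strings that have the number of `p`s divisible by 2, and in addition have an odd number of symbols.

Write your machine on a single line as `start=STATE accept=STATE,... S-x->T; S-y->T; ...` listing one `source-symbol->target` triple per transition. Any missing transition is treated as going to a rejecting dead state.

start=A; accept=C; A-p->B; A-q->C; B-p->A; B-q->D; C-p->D; C-q->A; D-p->C; D-q->B

Handle the two conditions separately and then intersect. One (2 states) tracks the count of `p`s modulo 2; the other (2 states) tracks the input length modulo 2. Each combined state is a pair, one component from each; accept when both components accept.
A 4-state machine:
       p  q 
>  A   B  C 
   B   A  D 
 * C   D  A 
   D   C  B 
(> = start, * = accepting)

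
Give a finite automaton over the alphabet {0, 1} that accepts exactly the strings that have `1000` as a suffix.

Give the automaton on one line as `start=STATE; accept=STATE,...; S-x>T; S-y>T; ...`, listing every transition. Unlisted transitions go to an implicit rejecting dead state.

start=q0; accept=q4; q0-0>q0; q0-1>q1; q1-0>q2; q1-1>q1; q2-0>q3; q2-1>q1; q3-0>q4; q3-1>q1; q4-0>q0; q4-1>q1

Remember how much of `1000` the current input suffix matches. State q0 means no match yet; q1 means the last symbol is `1`; q2 means the last 2 symbols are `10`; q3 means the last 3 symbols are `100`; q4 means the last 4 symbols are `1000`. Only q4 accepts. On a mismatch, fall back to the longest proper suffix that is still a prefix of `1000`.
        0   1  
>  q0   q0  q1 
   q1   q2  q1 
   q2   q3  q1 
   q3   q4  q1 
 * q4   q0  q1 
(> = start, * = accepting)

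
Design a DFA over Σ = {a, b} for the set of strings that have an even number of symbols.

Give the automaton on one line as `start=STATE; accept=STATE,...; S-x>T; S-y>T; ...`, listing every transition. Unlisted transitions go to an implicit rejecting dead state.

start=S0; accept=S0; S0-a>S1; S0-b>S1; S1-a>S0; S1-b>S0

Count input length modulo 2: every symbol advances one step around the cycle S0 → S1 → S0. Accept at S0.
        a   b  
>* S0   S1  S1 
   S1   S0  S0 
(> = start, * = accepting)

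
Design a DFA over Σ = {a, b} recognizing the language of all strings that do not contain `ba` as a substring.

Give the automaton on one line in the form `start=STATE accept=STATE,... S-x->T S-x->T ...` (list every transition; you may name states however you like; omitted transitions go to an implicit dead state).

Track partial matches of the forbidden pattern `ba`. State S2 is a dead state reached once `ba` has occurred; every other state accepts. S0 means no part of `ba` is currently matched.
A 3-state machine:
        a   b  
>* S0   S0  S1 
 * S1   S2  S1 
   S2   S2  S2 
(> = start, * = accepting)

start=S0 accept=S0,S1 S0-a->S0 S0-b->S1 S1-a->S2 S1-b->S1 S2-a->S2 S2-b->S2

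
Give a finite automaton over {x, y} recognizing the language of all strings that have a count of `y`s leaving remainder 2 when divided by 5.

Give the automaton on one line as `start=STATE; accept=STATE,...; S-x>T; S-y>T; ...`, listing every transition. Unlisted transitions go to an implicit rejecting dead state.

start=S0; accept=S2; S0-x>S0; S0-y>S1; S1-x>S1; S1-y>S2; S2-x>S2; S2-y>S3; S3-x>S3; S3-y>S4; S4-x>S4; S4-y>S0

Keep the running count of `y`s modulo 5: each `y` advances along the cycle S0 → S1 → S2 → S3 → S4 → S0 while other symbols loop. Accept at S2.
5 states suffice.
        x   y  
>  S0   S0  S1 
   S1   S1  S2 
 * S2   S2  S3 
   S3   S3  S4 
   S4   S4  S0 
(> = start, * = accepting)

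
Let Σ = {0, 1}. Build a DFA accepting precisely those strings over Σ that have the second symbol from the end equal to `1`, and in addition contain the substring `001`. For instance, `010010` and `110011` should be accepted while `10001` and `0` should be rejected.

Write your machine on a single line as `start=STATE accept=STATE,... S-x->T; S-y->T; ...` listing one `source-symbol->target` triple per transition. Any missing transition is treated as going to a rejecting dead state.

Handle the two conditions separately and then intersect. One (7 states) tracks the last 2 symbols read; the other (4 states) tracks whether and how much of `001` has been seen. Each combined state is a pair, one component from each; accept when both components accept. Equivalent product states are then merged.
With 6 states:
       0  1 
>  A   B  A 
   B   C  A 
   C   C  D 
   D   E  F 
 * E   C  D 
 * F   E  F 
(> = start, * = accepting)

start=A; accept=E,F; A-0->B; A-1->A; B-0->C; B-1->A; C-0->C; C-1->D; D-0->E; D-1->F; E-0->C; E-1->D; F-0->E; F-1->F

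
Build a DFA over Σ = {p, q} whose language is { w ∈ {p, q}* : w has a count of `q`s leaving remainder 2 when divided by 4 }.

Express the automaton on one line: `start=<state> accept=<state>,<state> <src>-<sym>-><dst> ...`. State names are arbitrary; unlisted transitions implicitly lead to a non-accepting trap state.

Keep the running count of `q`s modulo 4: each `q` advances along the cycle A → B → C → D → A while other symbols loop. Accept at C.
       p  q 
>  A   A  B 
   B   B  C 
 * C   C  D 
   D   D  A 
(> = start, * = accepting)

start=A accept=C A-p->A A-q->B B-p->B B-q->C C-p->C C-q->D D-p->D D-q->A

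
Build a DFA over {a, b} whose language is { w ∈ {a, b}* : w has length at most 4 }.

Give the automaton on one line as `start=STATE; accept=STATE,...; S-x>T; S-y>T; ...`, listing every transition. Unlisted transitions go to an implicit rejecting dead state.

start=s0; accept=s0,s1,s2,s3,s4; s0-a>s1; s0-b>s1; s1-a>s2; s1-b>s2; s2-a>s3; s2-b>s3; s3-a>s4; s3-b>s4; s4-a>s5; s4-b>s5; s5-a>s5; s5-b>s5

We only need to distinguish lengths 0, 1, …, 4, and '>4'. Chain s0 → s1 → s2 → s3 → s4 → s5 on every symbol, with s5 looping. Accepting states: {s0, s1, s2, s3, s4}.
With 6 states:
        a   b  
>* s0   s1  s1 
 * s1   s2  s2 
 * s2   s3  s3 
 * s3   s4  s4 
 * s4   s5  s5 
   s5   s5  s5 
(> = start, * = accepting)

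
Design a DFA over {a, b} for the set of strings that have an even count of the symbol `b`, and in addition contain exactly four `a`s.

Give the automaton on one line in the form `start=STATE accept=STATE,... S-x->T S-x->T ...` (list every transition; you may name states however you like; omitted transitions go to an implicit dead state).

Handle the two conditions separately and then intersect. One (2 states) tracks the count of `b`s modulo 2; the other (6 states) tracks the count of `a`s, saturating at 5. Each combined state is a pair, one component from each; accept when both components accept. After merging equivalent states the machine shrinks.
          a    b  
>  S0     S1   S2 
   S1     S3   S4 
   S2     S4   S0 
   S3     S5   S6 
   S4     S6   S1 
   S5     S7   S8 
   S6     S8   S3 
 * S7     S9  S10 
   S8    S10   S5 
   S9     S9   S9 
   S10    S9   S7 
(> = start, * = accepting)

start=S0 accept=S7 S0-a->S1 S0-b->S2 S1-a->S3 S1-b->S4 S2-a->S4 S2-b->S0 S3-a->S5 S3-b->S6 S4-a->S6 S4-b->S1 S5-a->S7 S5-b->S8 S6-a->S8 S6-b->S3 S7-a->S9 S7-b->S10 S8-a->S10 S8-b->S5 S9-a->S9 S9-b->S9 S10-a->S9 S10-b->S7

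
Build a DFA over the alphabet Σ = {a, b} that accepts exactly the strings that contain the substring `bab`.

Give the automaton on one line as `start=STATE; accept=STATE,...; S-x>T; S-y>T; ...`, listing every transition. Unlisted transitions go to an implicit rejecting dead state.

start=s0; accept=s3; s0-a>s0; s0-b>s1; s1-a>s2; s1-b>s1; s2-a>s0; s2-b>s3; s3-a>s3; s3-b>s3

Track how much of `bab` has been matched so far: state s0 is no progress, s3 is the absorbing accept state reached once `bab` has occurred. Intermediate states record partial matches; on a mismatch, fall back to the longest reusable overlap.
4 states suffice.
        a   b  
>  s0   s0  s1 
   s1   s2  s1 
   s2   s0  s3 
 * s3   s3  s3 
(> = start, * = accepting)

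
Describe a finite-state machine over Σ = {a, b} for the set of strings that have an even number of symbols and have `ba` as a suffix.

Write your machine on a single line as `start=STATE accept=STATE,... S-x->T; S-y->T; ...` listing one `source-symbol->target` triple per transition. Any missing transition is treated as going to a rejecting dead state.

start=q0; accept=q4; q0-a->q1; q0-b->q2; q1-a->q0; q1-b->q3; q2-a->q4; q2-b->q3; q3-a->q5; q3-b->q2; q4-a->q1; q4-b->q2; q5-a->q0; q5-b->q3

Build one automaton per condition and run them in lockstep. The first has 2 states tracking the input length modulo 2; the second has 3 states tracking how much of the suffix `ba` has currently been matched. A product state is a pair (one from each), accepting exactly when both do.
A 6-state machine:
        a   b  
>  q0   q1  q2 
   q1   q0  q3 
   q2   q4  q3 
   q3   q5  q2 
 * q4   q1  q2 
   q5   q0  q3 
(> = start, * = accepting)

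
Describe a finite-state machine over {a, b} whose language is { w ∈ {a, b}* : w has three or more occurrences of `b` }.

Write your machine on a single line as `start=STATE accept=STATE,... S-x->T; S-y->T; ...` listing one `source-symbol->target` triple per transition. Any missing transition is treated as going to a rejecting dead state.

start=S0; accept=S3,S4; S0-a->S0; S0-b->S1; S1-a->S1; S1-b->S2; S2-a->S2; S2-b->S3; S3-a->S3; S3-b->S4; S4-a->S4; S4-b->S4

Only the number of `b`s matters, and only up to 4. Make a chain S0 → S1 → S2 → S3 → S4 advanced by each `b` (with S4 absorbing); every other symbol self-loops. The accepting set is {S3, S4}.
        a   b  
>  S0   S0  S1 
   S1   S1  S2 
   S2   S2  S3 
 * S3   S3  S4 
 * S4   S4  S4 
(> = start, * = accepting)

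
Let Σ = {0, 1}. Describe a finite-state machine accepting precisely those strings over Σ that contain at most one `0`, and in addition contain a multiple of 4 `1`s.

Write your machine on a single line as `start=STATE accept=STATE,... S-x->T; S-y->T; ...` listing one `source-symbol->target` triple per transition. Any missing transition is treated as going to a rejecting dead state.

start=S0; accept=S0,S1; S0-0->S1; S0-1->S2; S1-0->S3; S1-1->S4; S2-0->S4; S2-1->S5; S3-0->S3; S3-1->S3; S4-0->S3; S4-1->S6; S5-0->S6; S5-1->S7; S6-0->S3; S6-1->S8; S7-0->S8; S7-1->S0; S8-0->S3; S8-1->S1

Handle the two conditions separately and then intersect. The first has 3 states tracking the count of `0`s, saturating at 2; the second has 4 states tracking the count of `1`s modulo 4. A product state is a pair (one from each), accepting exactly when both do. Equivalent product states are then merged.
With 9 states:
        0   1  
>* S0   S1  S2 
 * S1   S3  S4 
   S2   S4  S5 
   S3   S3  S3 
   S4   S3  S6 
   S5   S6  S7 
   S6   S3  S8 
   S7   S8  S0 
   S8   S3  S1 
(> = start, * = accepting)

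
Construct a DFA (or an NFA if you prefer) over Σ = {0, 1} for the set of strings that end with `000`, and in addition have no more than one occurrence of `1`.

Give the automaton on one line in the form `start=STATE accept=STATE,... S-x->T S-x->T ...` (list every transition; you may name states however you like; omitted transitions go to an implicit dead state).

Handle the two conditions separately and then intersect. One (4 states) tracks how much of the suffix `000` has currently been matched; the other (3 states) tracks the count of `1`s, saturating at 2. Each combined state is a pair, one component from each; accept when both components accept. Minimizing collapses redundant product states.
A 9-state machine:
       0  1 
>  A   B  C 
   B   D  C 
   C   E  F 
   D   G  C 
   E   H  F 
   F   F  F 
 * G   G  C 
   H   I  F 
 * I   I  F 
(> = start, * = accepting)

start=A accept=G,I A-0->B A-1->C B-0->D B-1->C C-0->E C-1->F D-0->G D-1->C E-0->H E-1->F F-0->F F-1->F G-0->G G-1->C H-0->I H-1->F I-0->I I-1->F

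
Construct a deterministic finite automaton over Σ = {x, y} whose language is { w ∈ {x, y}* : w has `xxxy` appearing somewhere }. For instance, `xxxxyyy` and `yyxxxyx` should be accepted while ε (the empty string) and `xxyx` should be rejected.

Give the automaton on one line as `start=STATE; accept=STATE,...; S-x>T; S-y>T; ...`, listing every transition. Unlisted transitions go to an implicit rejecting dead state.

start=A; accept=E; A-x>B; A-y>A; B-x>C; B-y>A; C-x>D; C-y>A; D-x>D; D-y>E; E-x>E; E-y>E

Track how much of `xxxy` has been matched so far: state A is no progress, E is the absorbing accept state reached once `xxxy` has occurred. Intermediate states record partial matches; on a mismatch, fall back to the longest reusable overlap.
A 5-state machine:
       x  y 
>  A   B  A 
   B   C  A 
   C   D  A 
   D   D  E 
 * E   E  E 
(> = start, * = accepting)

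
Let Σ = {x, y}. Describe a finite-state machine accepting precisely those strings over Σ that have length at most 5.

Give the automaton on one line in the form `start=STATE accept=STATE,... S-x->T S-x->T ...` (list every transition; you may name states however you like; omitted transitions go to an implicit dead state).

We only need to distinguish lengths 0, 1, …, 5, and '>5'. Chain S0 → S1 → S2 → S3 → S4 → S5 → S6 on every symbol, with S6 looping. Accepting states: {S0, S1, S2, S3, S4, S5}.
        x   y  
>* S0   S1  S1 
 * S1   S2  S2 
 * S2   S3  S3 
 * S3   S4  S4 
 * S4   S5  S5 
 * S5   S6  S6 
   S6   S6  S6 
(> = start, * = accepting)

start=S0 accept=S0,S1,S2,S3,S4,S5 S0-x->S1 S0-y->S1 S1-x->S2 S1-y->S2 S2-x->S3 S2-y->S3 S3-x->S4 S3-y->S4 S4-x->S5 S4-y->S5 S5-x->S6 S5-y->S6 S6-x->S6 S6-y->S6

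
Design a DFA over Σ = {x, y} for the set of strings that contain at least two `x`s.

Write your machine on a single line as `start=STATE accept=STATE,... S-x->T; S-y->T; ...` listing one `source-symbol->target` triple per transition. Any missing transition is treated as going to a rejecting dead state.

start=q0; accept=q2,q3; q0-x->q1; q0-y->q0; q1-x->q2; q1-y->q1; q2-x->q3; q2-y->q2; q3-x->q3; q3-y->q3

Count `x`s, saturating at 3: states q0 through q2 mean 0 through 2 `x`s seen; q3 means more than 2. Each `x` increments (capped at q3); other symbols loop. Accept from {q2, q3}.
A 4-state machine:
        x   y  
>  q0   q1  q0 
   q1   q2  q1 
 * q2   q3  q2 
 * q3   q3  q3 
(> = start, * = accepting)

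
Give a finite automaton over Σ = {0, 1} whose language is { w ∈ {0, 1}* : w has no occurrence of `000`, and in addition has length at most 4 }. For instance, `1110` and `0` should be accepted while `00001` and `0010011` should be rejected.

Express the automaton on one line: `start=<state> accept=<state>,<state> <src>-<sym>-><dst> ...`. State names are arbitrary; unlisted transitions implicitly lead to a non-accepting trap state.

start=s0 accept=s0,s1,s2,s3,s4,s5,s7,s8,s9,s11,s12,s13 s0-0->s1 s0-1->s2 s1-0->s3 s1-1->s4 s2-0->s5 s2-1->s4 s3-0->s6 s3-1->s7 s4-0->s8 s4-1->s7 s5-0->s9 s5-1->s7 s6-0->s10 s6-1->s10 s7-0->s11 s7-1->s12 s8-0->s13 s8-1->s12 s9-0->s10 s9-1->s12 s10-0->s14 s10-1->s14 s11-0->s15 s11-1->s16 s12-0->s17 s12-1->s16 s13-0->s14 s13-1->s16 s14-0->s14 s14-1->s14 s15-0->s14 s15-1->s16 s16-0->s17 s16-1->s16 s17-0->s15 s17-1->s16

Handle the two conditions separately and then intersect. The first has 4 states tracking partial matches of the forbidden pattern `000`; the second has 6 states tracking the input length, saturating at 5. A product state is a pair (one from each), accepting exactly when both do.
An 18-state machine:
          0    1  
>* s0     s1   s2 
 * s1     s3   s4 
 * s2     s5   s4 
 * s3     s6   s7 
 * s4     s8   s7 
 * s5     s9   s7 
   s6    s10  s10 
 * s7    s11  s12 
 * s8    s13  s12 
 * s9    s10  s12 
   s10   s14  s14 
 * s11   s15  s16 
 * s12   s17  s16 
 * s13   s14  s16 
   s14   s14  s14 
   s15   s14  s16 
   s16   s17  s16 
   s17   s15  s16 
(> = start, * = accepting)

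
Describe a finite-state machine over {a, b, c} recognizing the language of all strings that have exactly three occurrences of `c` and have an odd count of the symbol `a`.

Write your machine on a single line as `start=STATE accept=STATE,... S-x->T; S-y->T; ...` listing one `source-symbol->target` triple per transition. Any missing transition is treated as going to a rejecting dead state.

Run two small machines in parallel and take their product. One (5 states) tracks the count of `c`s, saturating at 4; the other (2 states) tracks the count of `a`s modulo 2. Each combined state is a pair, one component from each; accept when both components accept. Minimizing collapses redundant product states.
9 states suffice.
        a   b   c  
>  q0   q1  q0  q2 
   q1   q0  q1  q3 
   q2   q3  q2  q4 
   q3   q2  q3  q5 
   q4   q5  q4  q6 
   q5   q4  q5  q7 
   q6   q7  q6  q8 
 * q7   q6  q7  q8 
   q8   q8  q8  q8 
(> = start, * = accepting)

start=q0; accept=q7; q0-a->q1; q0-b->q0; q0-c->q2; q1-a->q0; q1-b->q1; q1-c->q3; q2-a->q3; q2-b->q2; q2-c->q4; q3-a->q2; q3-b->q3; q3-c->q5; q4-a->q5; q4-b->q4; q4-c->q6; q5-a->q4; q5-b->q5; q5-c->q7; q6-a->q7; q6-b->q6; q6-c->q8; q7-a->q6; q7-b->q7; q7-c->q8; q8-a->q8; q8-b->q8; q8-c->q8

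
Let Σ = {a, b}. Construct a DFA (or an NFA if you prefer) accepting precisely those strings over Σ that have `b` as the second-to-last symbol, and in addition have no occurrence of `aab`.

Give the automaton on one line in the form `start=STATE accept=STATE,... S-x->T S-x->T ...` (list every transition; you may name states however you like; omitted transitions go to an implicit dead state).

start=S0 accept=S5,S6 S0-a->S1 S0-b->S2 S1-a->S3 S1-b->S4 S2-a->S5 S2-b->S6 S3-a->S3 S3-b->S7 S4-a->S5 S4-b->S6 S5-a->S3 S5-b->S4 S6-a->S5 S6-b->S6 S7-a->S8 S7-b->S9 S8-a->S10 S8-b->S7 S9-a->S8 S9-b->S9 S10-a->S10 S10-b->S7

Build one automaton per condition and run them in lockstep. One (7 states) tracks the last 2 symbols read; the other (4 states) tracks partial matches of the forbidden pattern `aab`. Each combined state is a pair, one component from each; accept when both components accept.
With 11 states:
          a    b  
>  S0     S1   S2 
   S1     S3   S4 
   S2     S5   S6 
   S3     S3   S7 
   S4     S5   S6 
 * S5     S3   S4 
 * S6     S5   S6 
   S7     S8   S9 
   S8    S10   S7 
   S9     S8   S9 
   S10   S10   S7 
(> = start, * = accepting)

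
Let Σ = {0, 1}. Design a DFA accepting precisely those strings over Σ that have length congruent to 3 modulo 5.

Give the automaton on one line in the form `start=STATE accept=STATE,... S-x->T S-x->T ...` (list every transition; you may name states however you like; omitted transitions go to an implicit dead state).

start=q0 accept=q3 q0-0->q1 q0-1->q1 q1-0->q2 q1-1->q2 q2-0->q3 q2-1->q3 q3-0->q4 q3-1->q4 q4-0->q0 q4-1->q0

Only the length mod 5 matters, so use a 5-cycle: from any state, every input symbol moves to the next state, wrapping q4 back to q0. Mark q3 accepting.
        0   1  
>  q0   q1  q1 
   q1   q2  q2 
   q2   q3  q3 
 * q3   q4  q4 
   q4   q0  q0 
(> = start, * = accepting)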